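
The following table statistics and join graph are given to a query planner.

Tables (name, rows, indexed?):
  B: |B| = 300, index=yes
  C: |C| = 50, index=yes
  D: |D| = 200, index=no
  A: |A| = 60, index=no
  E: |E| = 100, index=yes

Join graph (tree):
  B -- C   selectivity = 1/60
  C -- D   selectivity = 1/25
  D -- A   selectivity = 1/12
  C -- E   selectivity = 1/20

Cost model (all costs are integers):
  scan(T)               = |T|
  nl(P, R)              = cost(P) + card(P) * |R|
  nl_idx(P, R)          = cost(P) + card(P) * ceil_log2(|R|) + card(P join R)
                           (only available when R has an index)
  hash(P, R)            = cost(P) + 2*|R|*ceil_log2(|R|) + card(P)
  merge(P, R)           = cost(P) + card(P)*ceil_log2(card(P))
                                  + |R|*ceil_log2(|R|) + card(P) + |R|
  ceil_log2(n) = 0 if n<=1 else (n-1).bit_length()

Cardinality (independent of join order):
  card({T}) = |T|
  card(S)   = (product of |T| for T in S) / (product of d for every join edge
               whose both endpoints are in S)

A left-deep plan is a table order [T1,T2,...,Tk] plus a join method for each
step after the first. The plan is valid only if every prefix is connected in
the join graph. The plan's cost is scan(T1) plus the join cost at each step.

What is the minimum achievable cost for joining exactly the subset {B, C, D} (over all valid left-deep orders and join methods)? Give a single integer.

Selinger DP over subsets of {B,C,D}:
  {B}: scan cost=300, card=300
  {C}: scan cost=50, card=50
  {D}: scan cost=200, card=200
  {BC}: card=250; try (B,nl_idx)→750, (C,hash)→1200, (C,nl_idx)→2350, (B,merge)→3400, (C,merge)→3650, (B,hash)→5500 …(+2); best=750 via (B,nl_idx)
  {CD}: card=400; try (C,hash)→1000, (C,nl_idx)→1800, (D,merge)→2200, (C,merge)→2350, (D,hash)→3300, (D,nl)→10050 …(+1); best=1000 via (C,hash)
  {BCD}: card=2000; try (D,hash)→4200, (D,merge)→4800, (B,nl_idx)→6600, (B,hash)→6800, (B,merge)→8000, (D,nl)→50750 …(+1); best=4200 via (D,hash)

4200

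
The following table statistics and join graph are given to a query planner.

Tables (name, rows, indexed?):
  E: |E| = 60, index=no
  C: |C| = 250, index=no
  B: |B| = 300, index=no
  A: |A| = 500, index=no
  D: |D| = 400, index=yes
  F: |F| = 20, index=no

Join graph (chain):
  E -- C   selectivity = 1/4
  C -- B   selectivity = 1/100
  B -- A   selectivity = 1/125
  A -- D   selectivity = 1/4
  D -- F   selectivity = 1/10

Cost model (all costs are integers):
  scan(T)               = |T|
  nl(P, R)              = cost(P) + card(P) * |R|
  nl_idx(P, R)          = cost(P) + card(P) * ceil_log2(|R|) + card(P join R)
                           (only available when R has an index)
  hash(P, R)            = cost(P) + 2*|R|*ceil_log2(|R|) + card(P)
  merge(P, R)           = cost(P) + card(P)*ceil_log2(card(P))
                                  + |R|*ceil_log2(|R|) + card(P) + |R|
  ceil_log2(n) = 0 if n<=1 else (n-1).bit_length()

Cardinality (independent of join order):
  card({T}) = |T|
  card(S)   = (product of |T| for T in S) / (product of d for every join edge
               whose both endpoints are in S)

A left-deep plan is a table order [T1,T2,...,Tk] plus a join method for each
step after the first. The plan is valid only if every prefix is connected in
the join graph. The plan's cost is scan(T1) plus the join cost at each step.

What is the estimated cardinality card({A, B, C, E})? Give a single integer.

45000

Tables in S: A(500), B(300), C(250), E(60)
Edges inside S: E-C(d=4), C-B(d=100), B-A(d=125)
numerator = 500 * 300 * 250 * 60 = 2250000000
denominator = 4 * 100 * 125 = 50000
card(S) = 2250000000 / 50000 = 45000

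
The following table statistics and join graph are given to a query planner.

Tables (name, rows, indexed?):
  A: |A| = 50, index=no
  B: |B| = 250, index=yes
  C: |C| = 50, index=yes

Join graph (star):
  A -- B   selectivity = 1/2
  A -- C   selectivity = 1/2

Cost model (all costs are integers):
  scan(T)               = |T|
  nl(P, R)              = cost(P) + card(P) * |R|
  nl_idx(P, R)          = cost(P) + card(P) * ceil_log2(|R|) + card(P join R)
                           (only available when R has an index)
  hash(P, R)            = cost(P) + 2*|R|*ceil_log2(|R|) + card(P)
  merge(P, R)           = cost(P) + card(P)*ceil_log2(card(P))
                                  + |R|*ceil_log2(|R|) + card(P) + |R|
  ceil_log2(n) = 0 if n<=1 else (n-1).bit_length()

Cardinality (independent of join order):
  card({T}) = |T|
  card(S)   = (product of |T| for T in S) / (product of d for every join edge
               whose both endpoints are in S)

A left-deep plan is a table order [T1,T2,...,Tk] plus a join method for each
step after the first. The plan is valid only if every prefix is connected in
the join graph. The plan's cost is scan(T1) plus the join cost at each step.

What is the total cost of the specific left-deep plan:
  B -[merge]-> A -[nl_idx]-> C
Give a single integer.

196600

step 1: scan B: cost=250, card=250
step 2: join A via merge
    card(P join A) = 250*50/(2) = 6250
    cost = 250 + 250*8 + 50*6 + 250 + 50 = 2850
step 3: join C via nl_idx
    card(P join C) = 6250*50/(2) = 156250
    cost = 2850 + 6250*6 + 156250 = 196600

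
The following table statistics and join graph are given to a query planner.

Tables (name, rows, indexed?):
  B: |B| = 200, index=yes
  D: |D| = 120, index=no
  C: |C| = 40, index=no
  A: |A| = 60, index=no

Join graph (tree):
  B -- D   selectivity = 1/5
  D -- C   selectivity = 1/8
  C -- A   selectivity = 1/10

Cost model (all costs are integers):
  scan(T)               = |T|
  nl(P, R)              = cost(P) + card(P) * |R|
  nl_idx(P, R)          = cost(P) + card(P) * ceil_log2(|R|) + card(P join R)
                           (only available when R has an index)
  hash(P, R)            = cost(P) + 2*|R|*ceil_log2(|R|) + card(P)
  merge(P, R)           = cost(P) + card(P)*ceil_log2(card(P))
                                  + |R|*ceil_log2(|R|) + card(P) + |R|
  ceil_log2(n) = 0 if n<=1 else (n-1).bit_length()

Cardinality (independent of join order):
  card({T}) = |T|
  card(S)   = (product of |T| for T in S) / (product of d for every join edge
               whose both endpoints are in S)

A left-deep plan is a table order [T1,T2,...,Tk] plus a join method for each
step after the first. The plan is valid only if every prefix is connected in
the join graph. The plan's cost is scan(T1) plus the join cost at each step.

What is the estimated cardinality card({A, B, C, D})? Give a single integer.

Tables in S: A(60), B(200), C(40), D(120)
Edges inside S: B-D(d=5), D-C(d=8), C-A(d=10)
numerator = 60 * 200 * 40 * 120 = 57600000
denominator = 5 * 8 * 10 = 400
card(S) = 57600000 / 400 = 144000

144000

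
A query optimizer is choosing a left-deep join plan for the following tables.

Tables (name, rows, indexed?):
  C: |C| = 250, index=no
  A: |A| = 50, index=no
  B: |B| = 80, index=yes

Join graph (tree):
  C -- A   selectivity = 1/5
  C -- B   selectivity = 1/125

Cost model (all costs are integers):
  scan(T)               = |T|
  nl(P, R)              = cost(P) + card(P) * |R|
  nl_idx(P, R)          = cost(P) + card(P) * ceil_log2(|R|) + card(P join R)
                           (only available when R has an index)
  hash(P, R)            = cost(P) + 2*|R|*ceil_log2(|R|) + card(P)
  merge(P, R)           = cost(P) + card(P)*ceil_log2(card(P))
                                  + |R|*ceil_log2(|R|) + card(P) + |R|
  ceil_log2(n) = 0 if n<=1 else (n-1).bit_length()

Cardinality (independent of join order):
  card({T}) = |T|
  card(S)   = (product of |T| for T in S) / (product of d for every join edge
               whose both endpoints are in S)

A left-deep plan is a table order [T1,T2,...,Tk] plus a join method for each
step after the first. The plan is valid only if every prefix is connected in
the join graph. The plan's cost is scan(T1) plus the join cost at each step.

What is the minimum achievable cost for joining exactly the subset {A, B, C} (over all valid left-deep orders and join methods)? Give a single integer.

Selinger DP over subsets of {A,B,C}:
  {C}: scan cost=250, card=250
  {A}: scan cost=50, card=50
  {B}: scan cost=80, card=80
  {AC}: card=2500; try (A,hash)→1100, (C,merge)→2650, (A,merge)→2850, (C,hash)→4100, (C,nl)→12550, (A,nl)→12750; best=1100 via (A,hash)
  {BC}: card=160; try (B,hash)→1620, (B,nl_idx)→2160, (C,merge)→2970, (B,merge)→3140, (C,hash)→4160, (C,nl)→20080 …(+1); best=1620 via (B,hash)
  {ABC}: card=1600; try (A,hash)→2380, (A,merge)→3410, (B,hash)→4720, (A,nl)→9620, (B,nl_idx)→20200, (B,merge)→34240 …(+1); best=2380 via (A,hash)

2380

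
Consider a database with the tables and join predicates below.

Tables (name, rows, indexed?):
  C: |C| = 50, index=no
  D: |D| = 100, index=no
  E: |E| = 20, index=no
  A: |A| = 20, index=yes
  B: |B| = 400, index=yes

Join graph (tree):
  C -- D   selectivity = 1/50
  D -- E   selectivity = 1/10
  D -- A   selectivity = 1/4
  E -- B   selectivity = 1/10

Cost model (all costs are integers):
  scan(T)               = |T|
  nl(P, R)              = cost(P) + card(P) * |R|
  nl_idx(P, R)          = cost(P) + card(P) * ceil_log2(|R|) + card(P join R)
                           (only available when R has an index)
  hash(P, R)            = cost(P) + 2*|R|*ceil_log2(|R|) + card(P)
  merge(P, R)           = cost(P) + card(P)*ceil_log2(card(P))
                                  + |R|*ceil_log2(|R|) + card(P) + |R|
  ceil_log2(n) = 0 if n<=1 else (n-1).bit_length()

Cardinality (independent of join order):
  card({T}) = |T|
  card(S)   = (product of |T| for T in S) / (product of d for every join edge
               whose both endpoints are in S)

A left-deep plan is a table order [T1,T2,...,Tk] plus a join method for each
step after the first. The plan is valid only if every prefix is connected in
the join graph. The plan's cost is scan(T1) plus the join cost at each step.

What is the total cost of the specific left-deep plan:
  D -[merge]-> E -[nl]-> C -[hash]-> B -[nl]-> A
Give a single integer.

178420

step 1: scan D: cost=100, card=100
step 2: join E via merge
    card(P join E) = 100*20/(10) = 200
    cost = 100 + 100*7 + 20*5 + 100 + 20 = 1020
step 3: join C via nl
    card(P join C) = 200*50/(50) = 200
    cost = 1020 + 200*50 = 11020
step 4: join B via hash
    card(P join B) = 200*400/(10) = 8000
    cost = 11020 + 2*400*9 + 200 = 18420
step 5: join A via nl
    card(P join A) = 8000*20/(4) = 40000
    cost = 18420 + 8000*20 = 178420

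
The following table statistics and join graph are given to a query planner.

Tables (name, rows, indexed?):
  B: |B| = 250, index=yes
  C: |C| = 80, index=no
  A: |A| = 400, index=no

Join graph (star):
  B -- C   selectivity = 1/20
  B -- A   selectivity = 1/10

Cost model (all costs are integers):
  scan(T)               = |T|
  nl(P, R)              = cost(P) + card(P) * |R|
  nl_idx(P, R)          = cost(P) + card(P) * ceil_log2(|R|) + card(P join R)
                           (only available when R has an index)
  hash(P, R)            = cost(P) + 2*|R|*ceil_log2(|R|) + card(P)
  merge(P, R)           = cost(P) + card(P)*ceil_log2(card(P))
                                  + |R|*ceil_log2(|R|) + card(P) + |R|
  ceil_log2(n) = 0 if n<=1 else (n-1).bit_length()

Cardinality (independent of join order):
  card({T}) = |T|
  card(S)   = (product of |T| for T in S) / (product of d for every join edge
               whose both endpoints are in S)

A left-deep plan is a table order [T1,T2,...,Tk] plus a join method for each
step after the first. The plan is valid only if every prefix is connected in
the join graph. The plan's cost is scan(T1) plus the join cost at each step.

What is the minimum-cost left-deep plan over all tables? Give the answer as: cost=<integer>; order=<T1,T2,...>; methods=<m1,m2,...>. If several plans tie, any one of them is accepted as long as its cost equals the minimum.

Selinger DP (subsets sized 1..n):
  {B}: scan cost=250, card=250
  {C}: scan cost=80, card=80
  {A}: scan cost=400, card=400
  {BC}: card=1000; try (C,hash)→1620, (B,nl_idx)→1720, (B,merge)→2970, (C,merge)→3140, (B,hash)→4160, (B,nl)→20080 …(+1); best=1620 via (C,hash)
  {AB}: card=10000; try (B,hash)→4800, (A,merge)→6500, (B,merge)→6650, (A,hash)→7700, (B,nl_idx)→13600, (A,nl)→100250 …(+1); best=4800 via (B,hash)
  {ABC}: card=40000; try (A,hash)→9820, (C,hash)→15920, (A,merge)→16620, (C,merge)→155440, (A,nl)→401620, (C,nl)→804800; best=9820 via (A,hash)

cost=9820; order=B,C,A; methods=hash,hash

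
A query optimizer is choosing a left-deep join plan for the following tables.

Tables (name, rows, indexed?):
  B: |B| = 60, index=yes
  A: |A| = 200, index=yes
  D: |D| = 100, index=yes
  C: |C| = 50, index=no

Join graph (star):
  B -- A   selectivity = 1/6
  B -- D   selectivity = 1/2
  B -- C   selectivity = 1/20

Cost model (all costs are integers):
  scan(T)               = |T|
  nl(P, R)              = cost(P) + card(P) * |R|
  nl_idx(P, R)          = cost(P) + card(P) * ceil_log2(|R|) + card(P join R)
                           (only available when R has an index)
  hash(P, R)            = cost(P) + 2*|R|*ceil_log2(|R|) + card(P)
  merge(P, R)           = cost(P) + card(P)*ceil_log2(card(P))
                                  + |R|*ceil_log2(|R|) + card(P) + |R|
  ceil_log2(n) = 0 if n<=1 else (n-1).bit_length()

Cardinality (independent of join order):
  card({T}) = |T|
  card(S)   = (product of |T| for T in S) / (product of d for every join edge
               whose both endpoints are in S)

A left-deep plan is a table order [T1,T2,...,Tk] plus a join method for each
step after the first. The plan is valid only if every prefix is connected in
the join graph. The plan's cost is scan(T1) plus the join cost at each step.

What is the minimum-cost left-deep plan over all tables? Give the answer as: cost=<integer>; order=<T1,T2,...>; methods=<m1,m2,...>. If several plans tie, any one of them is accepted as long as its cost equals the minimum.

cost=10050; order=C,B,A,D; methods=nl_idx,merge,hash

Selinger DP (subsets sized 1..n):
  {B}: scan cost=60, card=60
  {A}: scan cost=200, card=200
  {D}: scan cost=100, card=100
  {C}: scan cost=50, card=50
  {AB}: card=2000; try (B,hash)→1120, (A,merge)→2280, (B,merge)→2420, (A,nl_idx)→2540, (A,hash)→3320, (B,nl_idx)→3400 …(+2); best=1120 via (B,hash)
  {BD}: card=3000; try (B,hash)→920, (D,merge)→1280, (B,merge)→1320, (D,hash)→1520, (D,nl_idx)→3480, (B,nl_idx)→3700 …(+2); best=920 via (B,hash)
  {BC}: card=150; try (B,nl_idx)→500, (C,hash)→720, (B,hash)→820, (B,merge)→820, (C,merge)→830, (B,nl)→3050 …(+1); best=500 via (B,nl_idx)
  {ABD}: card=100000; try (D,hash)→4520, (A,hash)→7120, (D,merge)→25920, (A,merge)→41720, (D,nl_idx)→115120, (A,nl_idx)→124920 …(+2); best=4520 via (D,hash)
  {ABC}: card=5000; try (A,merge)→3650, (C,hash)→3720, (A,hash)→3850, (A,nl_idx)→6700, (C,merge)→25470, (A,nl)→30500 …(+1); best=3650 via (A,merge)
  {BCD}: card=7500; try (D,hash)→2050, (D,merge)→2650, (C,hash)→4520, (D,nl_idx)→9050, (D,nl)→15500, (C,merge)→40270 …(+1); best=2050 via (D,hash)
  {ABCD}: card=250000; try (D,hash)→10050, (A,hash)→12750, (D,merge)→74450, (C,hash)→105120, (A,merge)→108850, (D,nl_idx)→288650 …(+5); best=10050 via (D,hash)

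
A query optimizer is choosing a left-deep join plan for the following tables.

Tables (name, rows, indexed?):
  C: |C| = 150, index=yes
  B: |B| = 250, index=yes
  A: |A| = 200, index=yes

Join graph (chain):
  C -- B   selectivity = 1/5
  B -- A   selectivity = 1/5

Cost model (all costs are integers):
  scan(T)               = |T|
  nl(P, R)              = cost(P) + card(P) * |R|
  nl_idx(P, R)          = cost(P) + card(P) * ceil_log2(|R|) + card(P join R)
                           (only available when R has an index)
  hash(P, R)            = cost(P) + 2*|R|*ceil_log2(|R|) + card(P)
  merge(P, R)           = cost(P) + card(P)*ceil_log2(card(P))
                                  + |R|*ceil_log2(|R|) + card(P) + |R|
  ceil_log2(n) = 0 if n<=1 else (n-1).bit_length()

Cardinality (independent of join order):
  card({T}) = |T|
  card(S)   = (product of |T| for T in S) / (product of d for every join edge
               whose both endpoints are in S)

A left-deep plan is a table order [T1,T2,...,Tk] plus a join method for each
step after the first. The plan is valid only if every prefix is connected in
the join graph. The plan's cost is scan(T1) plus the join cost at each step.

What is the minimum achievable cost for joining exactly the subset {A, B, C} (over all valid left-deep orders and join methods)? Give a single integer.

Selinger DP over subsets of {A,B,C}:
  {C}: scan cost=150, card=150
  {B}: scan cost=250, card=250
  {A}: scan cost=200, card=200
  {BC}: card=7500; try (C,hash)→2900, (B,merge)→3750, (C,merge)→3850, (B,hash)→4300, (B,nl_idx)→8850, (C,nl_idx)→9750 …(+2); best=2900 via (C,hash)
  {AB}: card=10000; try (A,hash)→3700, (B,merge)→4250, (A,merge)→4300, (B,hash)→4400, (B,nl_idx)→11800, (A,nl_idx)→12250 …(+2); best=3700 via (A,hash)
  {ABC}: card=300000; try (A,hash)→13600, (C,hash)→16100, (A,merge)→109700, (C,merge)→155050, (A,nl_idx)→362900, (C,nl_idx)→383700 …(+2); best=13600 via (A,hash)

13600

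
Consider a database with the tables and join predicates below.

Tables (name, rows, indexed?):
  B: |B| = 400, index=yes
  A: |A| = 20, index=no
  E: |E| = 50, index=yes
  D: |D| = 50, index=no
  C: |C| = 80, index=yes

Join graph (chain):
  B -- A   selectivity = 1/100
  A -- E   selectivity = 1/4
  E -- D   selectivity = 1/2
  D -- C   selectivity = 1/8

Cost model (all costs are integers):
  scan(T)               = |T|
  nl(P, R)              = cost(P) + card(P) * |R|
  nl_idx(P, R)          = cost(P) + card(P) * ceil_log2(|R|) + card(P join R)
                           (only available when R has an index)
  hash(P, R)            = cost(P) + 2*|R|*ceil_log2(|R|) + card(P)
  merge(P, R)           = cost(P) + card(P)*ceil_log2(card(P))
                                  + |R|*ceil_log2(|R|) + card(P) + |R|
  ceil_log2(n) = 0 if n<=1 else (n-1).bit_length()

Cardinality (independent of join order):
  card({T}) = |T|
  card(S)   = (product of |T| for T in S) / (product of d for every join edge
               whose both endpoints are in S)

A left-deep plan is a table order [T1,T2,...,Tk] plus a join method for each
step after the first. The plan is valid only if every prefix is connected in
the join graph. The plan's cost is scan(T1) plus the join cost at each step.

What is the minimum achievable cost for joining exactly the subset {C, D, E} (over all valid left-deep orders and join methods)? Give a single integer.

Selinger DP over subsets of {C,D,E}:
  {E}: scan cost=50, card=50
  {D}: scan cost=50, card=50
  {C}: scan cost=80, card=80
  {DE}: card=1250; try (E,hash)→700, (D,hash)→700, (E,merge)→750, (D,merge)→750, (E,nl_idx)→1600, (E,nl)→2550 …(+1); best=700 via (E,hash)
  {CD}: card=500; try (D,hash)→760, (C,nl_idx)→900, (C,merge)→1040, (D,merge)→1070, (C,hash)→1220, (C,nl)→4050 …(+1); best=760 via (D,hash)
  {CDE}: card=12500; try (E,hash)→1860, (C,hash)→3070, (E,merge)→6110, (E,nl_idx)→16260, (C,merge)→16340, (C,nl_idx)→21950 …(+2); best=1860 via (E,hash)

1860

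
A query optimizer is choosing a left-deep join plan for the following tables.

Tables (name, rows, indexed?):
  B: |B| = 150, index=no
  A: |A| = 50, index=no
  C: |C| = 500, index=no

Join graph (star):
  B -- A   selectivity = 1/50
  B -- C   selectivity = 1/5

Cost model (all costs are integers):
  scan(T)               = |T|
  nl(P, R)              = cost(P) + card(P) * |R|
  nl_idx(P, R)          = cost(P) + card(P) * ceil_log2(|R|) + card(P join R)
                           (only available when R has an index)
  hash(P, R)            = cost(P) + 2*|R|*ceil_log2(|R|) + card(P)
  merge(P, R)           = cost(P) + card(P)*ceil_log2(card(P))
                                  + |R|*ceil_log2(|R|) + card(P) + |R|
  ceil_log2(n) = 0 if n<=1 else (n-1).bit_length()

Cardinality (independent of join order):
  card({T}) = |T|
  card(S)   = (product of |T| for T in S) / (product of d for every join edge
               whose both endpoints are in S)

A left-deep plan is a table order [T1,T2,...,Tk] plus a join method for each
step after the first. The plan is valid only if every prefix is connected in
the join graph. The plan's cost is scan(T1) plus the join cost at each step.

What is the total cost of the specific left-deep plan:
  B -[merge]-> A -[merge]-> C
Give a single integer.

8200

step 1: scan B: cost=150, card=150
step 2: join A via merge
    card(P join A) = 150*50/(50) = 150
    cost = 150 + 150*8 + 50*6 + 150 + 50 = 1850
step 3: join C via merge
    card(P join C) = 150*500/(5) = 15000
    cost = 1850 + 150*8 + 500*9 + 150 + 500 = 8200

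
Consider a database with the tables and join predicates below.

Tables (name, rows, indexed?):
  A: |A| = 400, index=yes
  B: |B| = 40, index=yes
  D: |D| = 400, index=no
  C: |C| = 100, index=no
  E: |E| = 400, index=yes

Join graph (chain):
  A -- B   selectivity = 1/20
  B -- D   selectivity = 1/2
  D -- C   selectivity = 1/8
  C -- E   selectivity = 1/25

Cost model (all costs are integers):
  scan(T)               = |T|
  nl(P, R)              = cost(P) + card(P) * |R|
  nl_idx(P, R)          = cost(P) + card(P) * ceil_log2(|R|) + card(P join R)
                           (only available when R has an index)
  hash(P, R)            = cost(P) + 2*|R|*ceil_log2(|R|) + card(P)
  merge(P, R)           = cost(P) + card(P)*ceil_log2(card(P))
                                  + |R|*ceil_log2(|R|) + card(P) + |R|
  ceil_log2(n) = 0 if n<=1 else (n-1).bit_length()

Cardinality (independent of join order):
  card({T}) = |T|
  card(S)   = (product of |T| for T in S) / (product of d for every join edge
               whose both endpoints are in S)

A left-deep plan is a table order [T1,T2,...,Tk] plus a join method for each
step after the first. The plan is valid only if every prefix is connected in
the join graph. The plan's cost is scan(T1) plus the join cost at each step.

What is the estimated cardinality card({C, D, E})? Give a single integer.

80000

Tables in S: C(100), D(400), E(400)
Edges inside S: D-C(d=8), C-E(d=25)
numerator = 100 * 400 * 400 = 16000000
denominator = 8 * 25 = 200
card(S) = 16000000 / 200 = 80000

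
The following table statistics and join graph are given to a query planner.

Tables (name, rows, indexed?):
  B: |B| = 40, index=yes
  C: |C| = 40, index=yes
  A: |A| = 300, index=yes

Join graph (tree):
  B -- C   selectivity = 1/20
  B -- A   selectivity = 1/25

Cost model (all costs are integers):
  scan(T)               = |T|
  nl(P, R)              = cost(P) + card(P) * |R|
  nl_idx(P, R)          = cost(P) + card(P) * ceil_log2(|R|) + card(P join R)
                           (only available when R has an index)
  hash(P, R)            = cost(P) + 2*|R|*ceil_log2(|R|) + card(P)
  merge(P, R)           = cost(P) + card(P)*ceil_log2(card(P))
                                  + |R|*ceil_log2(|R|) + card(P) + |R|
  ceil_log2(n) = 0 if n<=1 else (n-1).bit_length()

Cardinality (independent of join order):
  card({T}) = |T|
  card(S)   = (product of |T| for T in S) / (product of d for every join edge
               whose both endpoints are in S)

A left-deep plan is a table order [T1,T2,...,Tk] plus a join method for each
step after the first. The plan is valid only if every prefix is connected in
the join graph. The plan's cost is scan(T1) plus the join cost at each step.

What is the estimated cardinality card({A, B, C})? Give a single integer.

960

Tables in S: A(300), B(40), C(40)
Edges inside S: B-C(d=20), B-A(d=25)
numerator = 300 * 40 * 40 = 480000
denominator = 20 * 25 = 500
card(S) = 480000 / 500 = 960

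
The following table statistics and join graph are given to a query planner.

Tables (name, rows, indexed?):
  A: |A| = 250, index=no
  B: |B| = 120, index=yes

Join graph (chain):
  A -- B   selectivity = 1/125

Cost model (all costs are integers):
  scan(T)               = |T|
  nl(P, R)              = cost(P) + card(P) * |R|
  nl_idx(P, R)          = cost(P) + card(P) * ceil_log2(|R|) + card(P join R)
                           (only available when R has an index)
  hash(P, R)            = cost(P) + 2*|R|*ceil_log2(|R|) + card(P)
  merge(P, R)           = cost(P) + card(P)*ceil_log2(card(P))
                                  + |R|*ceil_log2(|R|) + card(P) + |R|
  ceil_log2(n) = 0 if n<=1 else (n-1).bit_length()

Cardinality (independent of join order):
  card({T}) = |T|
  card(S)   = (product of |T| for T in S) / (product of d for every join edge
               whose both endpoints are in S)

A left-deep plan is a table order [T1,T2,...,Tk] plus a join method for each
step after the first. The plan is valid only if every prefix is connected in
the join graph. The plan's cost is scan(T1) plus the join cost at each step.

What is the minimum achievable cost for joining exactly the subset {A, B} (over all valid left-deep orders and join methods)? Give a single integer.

Selinger DP over subsets of {A,B}:
  {A}: scan cost=250, card=250
  {B}: scan cost=120, card=120
  {AB}: card=240; try (B,hash)→2180, (B,nl_idx)→2240, (A,merge)→3330, (B,merge)→3460, (A,hash)→4240, (A,nl)→30120 …(+1); best=2180 via (B,hash)

2180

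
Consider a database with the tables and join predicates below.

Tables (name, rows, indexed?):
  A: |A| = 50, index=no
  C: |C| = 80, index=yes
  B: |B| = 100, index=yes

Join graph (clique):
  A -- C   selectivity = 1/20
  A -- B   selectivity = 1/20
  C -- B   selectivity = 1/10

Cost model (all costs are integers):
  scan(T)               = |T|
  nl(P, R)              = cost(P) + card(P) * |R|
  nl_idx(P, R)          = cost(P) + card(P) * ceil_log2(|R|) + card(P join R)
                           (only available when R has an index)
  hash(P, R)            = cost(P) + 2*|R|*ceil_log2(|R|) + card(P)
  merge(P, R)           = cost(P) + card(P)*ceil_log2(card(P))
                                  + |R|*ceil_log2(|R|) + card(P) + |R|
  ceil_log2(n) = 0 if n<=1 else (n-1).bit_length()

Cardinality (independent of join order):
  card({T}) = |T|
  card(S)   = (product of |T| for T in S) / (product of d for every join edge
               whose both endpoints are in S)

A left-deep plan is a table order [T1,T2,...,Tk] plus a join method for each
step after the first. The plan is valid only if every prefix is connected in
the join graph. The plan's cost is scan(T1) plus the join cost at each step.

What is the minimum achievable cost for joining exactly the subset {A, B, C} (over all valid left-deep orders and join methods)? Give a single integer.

2020

Selinger DP over subsets of {A,B,C}:
  {A}: scan cost=50, card=50
  {C}: scan cost=80, card=80
  {B}: scan cost=100, card=100
  {AC}: card=200; try (C,nl_idx)→600, (A,hash)→760, (C,merge)→1040, (A,merge)→1070, (C,hash)→1220, (C,nl)→4050 …(+1); best=600 via (C,nl_idx)
  {AB}: card=250; try (B,nl_idx)→650, (A,hash)→800, (B,merge)→1200, (A,merge)→1250, (B,hash)→1500, (B,nl)→5050 …(+1); best=650 via (B,nl_idx)
  {BC}: card=800; try (C,hash)→1320, (B,nl_idx)→1440, (B,merge)→1520, (C,merge)→1540, (B,hash)→1560, (C,nl_idx)→1600 …(+2); best=1320 via (C,hash)
  {ABC}: card=100; try (C,hash)→2020, (B,nl_idx)→2100, (B,hash)→2200, (C,nl_idx)→2500, (A,hash)→2720, (B,merge)→3200 …(+5); best=2020 via (C,hash)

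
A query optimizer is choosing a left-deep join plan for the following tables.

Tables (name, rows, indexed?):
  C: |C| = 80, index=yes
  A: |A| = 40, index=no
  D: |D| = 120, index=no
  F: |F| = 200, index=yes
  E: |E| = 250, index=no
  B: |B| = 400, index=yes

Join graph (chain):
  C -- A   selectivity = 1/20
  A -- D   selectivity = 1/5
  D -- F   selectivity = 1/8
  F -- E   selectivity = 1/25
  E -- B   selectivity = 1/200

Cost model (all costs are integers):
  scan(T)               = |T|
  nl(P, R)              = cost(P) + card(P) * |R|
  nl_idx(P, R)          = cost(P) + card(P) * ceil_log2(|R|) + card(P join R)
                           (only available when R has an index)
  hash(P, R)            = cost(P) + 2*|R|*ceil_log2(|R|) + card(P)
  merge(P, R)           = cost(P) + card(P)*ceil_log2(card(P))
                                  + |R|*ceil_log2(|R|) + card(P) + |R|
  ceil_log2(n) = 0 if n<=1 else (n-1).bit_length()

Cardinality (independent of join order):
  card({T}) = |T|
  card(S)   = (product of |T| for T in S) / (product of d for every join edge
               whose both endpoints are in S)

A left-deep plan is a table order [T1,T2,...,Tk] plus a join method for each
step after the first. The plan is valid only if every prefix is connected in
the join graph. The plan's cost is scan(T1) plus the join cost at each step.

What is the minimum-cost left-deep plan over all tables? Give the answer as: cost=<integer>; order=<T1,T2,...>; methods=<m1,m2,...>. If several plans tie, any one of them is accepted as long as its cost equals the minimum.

Selinger DP (subsets sized 1..n):
  {C}: scan cost=80, card=80
  {A}: scan cost=40, card=40
  {D}: scan cost=120, card=120
  {F}: scan cost=200, card=200
  {E}: scan cost=250, card=250
  {B}: scan cost=400, card=400
  {AC}: card=160; try (C,nl_idx)→480, (A,hash)→640, (C,merge)→960, (A,merge)→1000, (C,hash)→1200, (C,nl)→3240 …(+1); best=480 via (C,nl_idx)
  {AD}: card=960; try (A,hash)→720, (D,merge)→1280, (A,merge)→1360, (D,hash)→1760, (D,nl)→4840, (A,nl)→4920; best=720 via (A,hash)
  {DF}: card=3000; try (D,hash)→2080, (F,merge)→2880, (D,merge)→2960, (F,hash)→3440, (F,nl_idx)→4080, (F,nl)→24120 …(+1); best=2080 via (D,hash)
  {EF}: card=2000; try (F,hash)→3700, (F,nl_idx)→4250, (E,merge)→4250, (F,merge)→4300, (E,hash)→4400, (E,nl)→50200 …(+1); best=3700 via (F,hash)
  {BE}: card=500; try (B,nl_idx)→3000, (E,hash)→4800, (B,merge)→6500, (E,merge)→6650, (B,hash)→7700, (B,nl)→100250 …(+1); best=3000 via (B,nl_idx)
  {ACD}: card=3840; try (D,hash)→2320, (C,hash)→2800, (D,merge)→2880, (C,nl_idx)→11280, (C,merge)→11920, (D,nl)→19680 …(+1); best=2320 via (D,hash)
  {ADF}: card=24000; try (F,hash)→4880, (A,hash)→5560, (F,merge)→13080, (F,nl_idx)→32400, (A,merge)→41360, (A,nl)→122080 …(+1); best=4880 via (F,hash)
  {DEF}: card=30000; try (D,hash)→7380, (E,hash)→9080, (D,merge)→28660, (E,merge)→43330, (D,nl)→243700, (E,nl)→752080; best=7380 via (D,hash)
  {BEF}: card=4000; try (F,hash)→6700, (F,merge)→9800, (F,nl_idx)→11000, (B,hash)→12900, (B,nl_idx)→25700, (B,merge)→31700 …(+2); best=6700 via (F,hash)
  {ACDF}: card=96000; try (F,hash)→9360, (C,hash)→30000, (F,merge)→54040, (F,nl_idx)→129040, (C,nl_idx)→268880, (C,merge)→389520 …(+2); best=9360 via (F,hash)
  {ADEF}: card=240000; try (E,hash)→32880, (A,hash)→37860, (E,merge)→391130, (A,merge)→487660, (A,nl)→1207380, (E,nl)→6004880; best=32880 via (E,hash)
  {BDEF}: card=60000; try (D,hash)→12380, (B,hash)→44580, (D,merge)→59660, (B,nl_idx)→337380, (D,nl)→486700, (B,merge)→491380 …(+1); best=12380 via (D,hash)
  {ACDEF}: card=960000; try (E,hash)→109360, (C,hash)→274000, (E,merge)→1739610, (C,nl_idx)→2672880, (C,merge)→4593520, (C,nl)→19232880 …(+1); best=109360 via (E,hash)
  {ABDEF}: card=480000; try (A,hash)→72860, (B,hash)→280080, (A,merge)→1032660, (A,nl)→2412380, (B,nl_idx)→2672880, (B,merge)→4596880 …(+1); best=72860 via (A,hash)
  {ABCDEF}: card=1920000; try (C,hash)→553980, (B,hash)→1076560, (C,nl_idx)→5352860, (C,merge)→9673500, (B,nl_idx)→10669360, (B,merge)→20273360 …(+2); best=553980 via (C,hash)

cost=553980; order=E,B,F,D,A,C; methods=nl_idx,hash,hash,hash,hash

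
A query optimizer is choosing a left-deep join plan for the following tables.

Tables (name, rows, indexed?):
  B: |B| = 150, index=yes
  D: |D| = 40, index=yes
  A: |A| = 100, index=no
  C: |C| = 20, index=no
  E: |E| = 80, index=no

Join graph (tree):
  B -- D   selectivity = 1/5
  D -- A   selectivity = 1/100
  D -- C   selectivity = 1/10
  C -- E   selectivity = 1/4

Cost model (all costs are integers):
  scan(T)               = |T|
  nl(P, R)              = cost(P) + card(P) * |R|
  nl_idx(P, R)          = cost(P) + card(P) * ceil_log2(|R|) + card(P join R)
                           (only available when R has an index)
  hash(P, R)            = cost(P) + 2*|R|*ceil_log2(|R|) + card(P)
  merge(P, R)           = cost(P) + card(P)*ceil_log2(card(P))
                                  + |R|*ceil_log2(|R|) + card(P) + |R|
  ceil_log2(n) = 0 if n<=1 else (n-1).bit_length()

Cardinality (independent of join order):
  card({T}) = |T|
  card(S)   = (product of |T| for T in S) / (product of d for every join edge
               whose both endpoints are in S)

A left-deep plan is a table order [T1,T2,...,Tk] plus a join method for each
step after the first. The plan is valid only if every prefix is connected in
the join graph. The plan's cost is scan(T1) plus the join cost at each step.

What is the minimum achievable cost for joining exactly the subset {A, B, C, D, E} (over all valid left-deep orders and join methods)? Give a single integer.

6120

Selinger DP over subsets of {A,B,C,D,E}:
  {B}: scan cost=150, card=150
  {D}: scan cost=40, card=40
  {A}: scan cost=100, card=100
  {C}: scan cost=20, card=20
  {E}: scan cost=80, card=80
  {BD}: card=1200; try (D,hash)→780, (B,nl_idx)→1560, (B,merge)→1670, (D,merge)→1780, (D,nl_idx)→2250, (B,hash)→2480 …(+2); best=780 via (D,hash)
  {AD}: card=40; try (D,hash)→680, (D,nl_idx)→740, (A,merge)→1120, (D,merge)→1180, (A,hash)→1480, (A,nl)→4040 …(+1); best=680 via (D,hash)
  {CD}: card=80; try (D,nl_idx)→220, (C,hash)→280, (D,merge)→420, (C,merge)→440, (D,hash)→520, (D,nl)→820 …(+1); best=220 via (D,nl_idx)
  {CE}: card=400; try (C,hash)→360, (E,merge)→780, (C,merge)→840, (E,hash)→1160, (E,nl)→1620, (C,nl)→1680; best=360 via (C,hash)
  {ABD}: card=1200; try (B,nl_idx)→2200, (B,merge)→2310, (B,hash)→3120, (A,hash)→3380, (B,nl)→6680, (A,merge)→15980 …(+1); best=2200 via (B,nl_idx)
  {BCD}: card=2400; try (C,hash)→2180, (B,merge)→2210, (B,hash)→2700, (B,nl_idx)→3260, (B,nl)→12220, (C,merge)→15300 …(+1); best=2180 via (C,hash)
  {ACD}: card=80; try (C,hash)→920, (C,merge)→1080, (C,nl)→1480, (A,merge)→1660, (A,hash)→1700, (A,nl)→8220; best=920 via (C,hash)
  {CDE}: card=1600; try (D,hash)→1240, (E,hash)→1420, (E,merge)→1500, (D,nl_idx)→4360, (D,merge)→4640, (E,nl)→6620 …(+1); best=1240 via (D,hash)
  {ABCD}: card=2400; try (B,merge)→2910, (B,hash)→3400, (C,hash)→3600, (B,nl_idx)→3960, (A,hash)→5980, (B,nl)→12920 …(+4); best=2910 via (B,merge)
  {BCDE}: card=48000; try (B,hash)→5240, (E,hash)→5700, (B,merge)→21790, (E,merge)→34020, (B,nl_idx)→62040, (E,nl)→194180 …(+1); best=5240 via (B,hash)
  {ACDE}: card=1600; try (E,hash)→2120, (E,merge)→2200, (A,hash)→4240, (E,nl)→7320, (A,merge)→21240, (A,nl)→161240; best=2120 via (E,hash)
  {ABCDE}: card=48000; try (B,hash)→6120, (E,hash)→6430, (B,merge)→22670, (E,merge)→34750, (A,hash)→54640, (B,nl_idx)→62920 …(+4); best=6120 via (B,hash)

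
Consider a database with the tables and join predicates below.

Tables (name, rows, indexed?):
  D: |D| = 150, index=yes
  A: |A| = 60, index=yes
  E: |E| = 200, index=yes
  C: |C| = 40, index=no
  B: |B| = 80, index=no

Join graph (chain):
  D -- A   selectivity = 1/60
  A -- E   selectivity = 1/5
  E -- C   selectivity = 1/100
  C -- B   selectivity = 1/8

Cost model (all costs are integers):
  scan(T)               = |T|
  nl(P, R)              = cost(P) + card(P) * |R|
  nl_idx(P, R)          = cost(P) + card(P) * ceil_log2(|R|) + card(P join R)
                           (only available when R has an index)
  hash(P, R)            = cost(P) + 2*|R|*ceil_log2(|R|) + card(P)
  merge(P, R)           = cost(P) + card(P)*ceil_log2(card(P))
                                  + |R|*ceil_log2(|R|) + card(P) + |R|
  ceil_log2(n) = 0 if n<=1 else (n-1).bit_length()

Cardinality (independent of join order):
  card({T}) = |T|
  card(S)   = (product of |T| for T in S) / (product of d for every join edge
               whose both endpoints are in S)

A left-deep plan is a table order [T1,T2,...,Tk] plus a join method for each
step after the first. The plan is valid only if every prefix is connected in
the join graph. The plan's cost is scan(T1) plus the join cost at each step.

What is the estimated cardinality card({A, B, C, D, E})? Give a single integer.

Tables in S: A(60), B(80), C(40), D(150), E(200)
Edges inside S: D-A(d=60), A-E(d=5), E-C(d=100), C-B(d=8)
numerator = 60 * 80 * 40 * 150 * 200 = 5760000000
denominator = 60 * 5 * 100 * 8 = 240000
card(S) = 5760000000 / 240000 = 24000

24000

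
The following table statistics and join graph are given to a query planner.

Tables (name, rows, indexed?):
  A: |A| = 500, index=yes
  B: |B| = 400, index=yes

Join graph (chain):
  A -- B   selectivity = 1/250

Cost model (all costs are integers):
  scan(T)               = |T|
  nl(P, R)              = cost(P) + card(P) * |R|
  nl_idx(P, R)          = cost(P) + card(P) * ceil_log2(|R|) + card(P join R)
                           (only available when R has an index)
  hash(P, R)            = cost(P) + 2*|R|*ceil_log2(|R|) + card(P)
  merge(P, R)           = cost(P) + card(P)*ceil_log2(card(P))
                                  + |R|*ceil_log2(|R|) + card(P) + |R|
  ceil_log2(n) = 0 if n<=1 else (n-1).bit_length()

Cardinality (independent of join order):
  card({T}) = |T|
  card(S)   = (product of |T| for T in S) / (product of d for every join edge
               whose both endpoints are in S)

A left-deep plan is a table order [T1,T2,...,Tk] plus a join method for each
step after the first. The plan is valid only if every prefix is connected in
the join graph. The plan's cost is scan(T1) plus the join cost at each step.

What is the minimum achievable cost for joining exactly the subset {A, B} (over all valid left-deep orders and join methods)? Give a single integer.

Selinger DP over subsets of {A,B}:
  {A}: scan cost=500, card=500
  {B}: scan cost=400, card=400
  {AB}: card=800; try (A,nl_idx)→4800, (B,nl_idx)→5800, (B,hash)→8200, (A,merge)→9400, (B,merge)→9500, (A,hash)→9800 …(+2); best=4800 via (A,nl_idx)

4800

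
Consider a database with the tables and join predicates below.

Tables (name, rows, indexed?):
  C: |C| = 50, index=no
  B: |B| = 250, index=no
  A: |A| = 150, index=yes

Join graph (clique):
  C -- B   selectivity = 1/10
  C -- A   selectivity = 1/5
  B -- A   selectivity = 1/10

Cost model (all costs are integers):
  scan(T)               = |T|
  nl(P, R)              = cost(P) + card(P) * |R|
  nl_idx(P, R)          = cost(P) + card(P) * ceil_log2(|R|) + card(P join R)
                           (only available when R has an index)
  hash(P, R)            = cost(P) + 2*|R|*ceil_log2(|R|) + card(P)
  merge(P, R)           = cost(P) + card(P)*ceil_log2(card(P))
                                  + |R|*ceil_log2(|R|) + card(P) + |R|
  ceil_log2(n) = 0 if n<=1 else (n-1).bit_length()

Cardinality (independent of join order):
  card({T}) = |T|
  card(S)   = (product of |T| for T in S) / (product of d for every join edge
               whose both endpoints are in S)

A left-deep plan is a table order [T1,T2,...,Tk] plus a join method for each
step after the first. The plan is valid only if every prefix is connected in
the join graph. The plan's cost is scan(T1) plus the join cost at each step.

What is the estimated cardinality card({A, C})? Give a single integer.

1500

Tables in S: A(150), C(50)
Edges inside S: C-A(d=5)
numerator = 150 * 50 = 7500
denominator = 5 = 5
card(S) = 7500 / 5 = 1500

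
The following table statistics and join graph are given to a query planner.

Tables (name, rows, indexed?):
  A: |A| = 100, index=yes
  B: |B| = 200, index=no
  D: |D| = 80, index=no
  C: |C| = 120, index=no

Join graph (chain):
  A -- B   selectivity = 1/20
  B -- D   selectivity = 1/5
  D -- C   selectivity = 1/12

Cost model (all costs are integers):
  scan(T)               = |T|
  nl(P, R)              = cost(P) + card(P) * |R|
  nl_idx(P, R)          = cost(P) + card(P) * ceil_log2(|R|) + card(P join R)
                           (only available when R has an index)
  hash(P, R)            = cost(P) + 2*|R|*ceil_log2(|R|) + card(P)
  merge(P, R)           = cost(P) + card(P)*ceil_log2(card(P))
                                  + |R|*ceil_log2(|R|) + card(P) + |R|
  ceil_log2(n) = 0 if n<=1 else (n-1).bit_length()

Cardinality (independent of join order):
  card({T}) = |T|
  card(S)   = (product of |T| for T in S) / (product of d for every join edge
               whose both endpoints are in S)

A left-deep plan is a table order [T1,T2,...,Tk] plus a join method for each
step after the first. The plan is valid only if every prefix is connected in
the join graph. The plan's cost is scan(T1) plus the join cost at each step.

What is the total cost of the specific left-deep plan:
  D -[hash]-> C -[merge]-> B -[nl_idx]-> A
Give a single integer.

396440

step 1: scan D: cost=80, card=80
step 2: join C via hash
    card(P join C) = 80*120/(12) = 800
    cost = 80 + 2*120*7 + 80 = 1840
step 3: join B via merge
    card(P join B) = 800*200/(5) = 32000
    cost = 1840 + 800*10 + 200*8 + 800 + 200 = 12440
step 4: join A via nl_idx
    card(P join A) = 32000*100/(20) = 160000
    cost = 12440 + 32000*7 + 160000 = 396440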